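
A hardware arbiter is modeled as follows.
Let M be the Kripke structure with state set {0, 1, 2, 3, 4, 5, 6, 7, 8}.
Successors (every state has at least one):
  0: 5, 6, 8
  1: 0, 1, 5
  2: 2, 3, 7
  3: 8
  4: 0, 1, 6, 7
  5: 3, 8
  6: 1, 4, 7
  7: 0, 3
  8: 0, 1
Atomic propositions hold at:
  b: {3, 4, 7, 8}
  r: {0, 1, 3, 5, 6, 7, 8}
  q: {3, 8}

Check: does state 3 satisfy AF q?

AF q: least fixpoint, start Z0 = {3, 8}, add states with every successor in Z. Z1 = {3, 5, 8}; fixed.
Sat(AF q) = {3, 5, 8}
3 ∈ Sat(AF q) = {3, 5, 8}, so the formula holds at 3.

Yes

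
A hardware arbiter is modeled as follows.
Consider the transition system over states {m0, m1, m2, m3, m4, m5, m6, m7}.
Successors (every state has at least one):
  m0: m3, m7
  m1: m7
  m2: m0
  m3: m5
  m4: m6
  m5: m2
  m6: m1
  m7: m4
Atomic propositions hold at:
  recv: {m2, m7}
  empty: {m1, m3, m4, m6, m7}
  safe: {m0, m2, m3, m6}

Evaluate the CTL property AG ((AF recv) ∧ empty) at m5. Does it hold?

AF recv: least fixpoint, start Z0 = {m2, m7}, add states with every successor in Z. Z1 = {m1, m2, m5, m7}; Z2 = {m1, m2, m3, m5, m6, m7}; Z3 = {m0, m1, m2, m3, m4, m5, m6, m7}; fixed.
Sat(AF recv) = {m0, m1, m2, m3, m4, m5, m6, m7}
Sat((AF recv) ∧ empty) = {m1, m3, m4, m6, m7}
AG ((AF recv) ∧ empty): greatest fixpoint, start Z0 = {m1, m3, m4, m6, m7}, keep only states in Sat with every successor in Z. Z1 = {m1, m4, m6, m7}; fixed.
Sat(AG ((AF recv) ∧ empty)) = {m1, m4, m6, m7}
m5 ∉ Sat(AG ((AF recv) ∧ empty)) = {m1, m4, m6, m7}, so the formula does not hold at m5.

No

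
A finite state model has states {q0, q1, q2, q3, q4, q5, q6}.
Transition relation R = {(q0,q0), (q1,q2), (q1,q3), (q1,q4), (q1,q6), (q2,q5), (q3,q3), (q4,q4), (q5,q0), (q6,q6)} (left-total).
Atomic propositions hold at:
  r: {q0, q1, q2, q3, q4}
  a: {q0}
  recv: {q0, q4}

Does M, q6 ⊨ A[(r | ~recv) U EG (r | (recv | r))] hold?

Sat(~recv) = {q1, q2, q3, q5, q6}
Sat(r | ~recv) = {q0, q1, q2, q3, q4, q5, q6}
Sat(recv | r) = {q0, q1, q2, q3, q4}
Sat(r | (recv | r)) = {q0, q1, q2, q3, q4}
EG (r | (recv | r)): greatest fixpoint, start Z0 = {q0, q1, q2, q3, q4}, keep only states in Sat with some successor in Z. Z1 = {q0, q1, q3, q4}; fixed.
Sat(EG (r | (recv | r))) = {q0, q1, q3, q4}
A[(r | ~recv) U EG (r | (recv | r))]: least fixpoint, start Z0 = Sat(EG (r | (recv | r))) = {q0, q1, q3, q4}, add states in Sat(r | ~recv) with every successor in Z. Z1 = {q0, q1, q3, q4, q5}; Z2 = {q0, q1, q2, q3, q4, q5}; fixed.
Sat(A[(r | ~recv) U EG (r | (recv | r))]) = {q0, q1, q2, q3, q4, q5}
q6 ∉ Sat(A[(r | ~recv) U EG (r | (recv | r))]) = {q0, q1, q2, q3, q4, q5}, so the formula does not hold at q6.

No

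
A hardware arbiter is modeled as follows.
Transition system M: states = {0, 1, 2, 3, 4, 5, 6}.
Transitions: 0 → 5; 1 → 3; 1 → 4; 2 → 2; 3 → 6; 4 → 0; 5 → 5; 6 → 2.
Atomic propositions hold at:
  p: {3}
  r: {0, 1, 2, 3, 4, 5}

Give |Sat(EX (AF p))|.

1

AF p: least fixpoint, start Z0 = {3}, add states with every successor in Z. Already a fixed point.
Sat(AF p) = {3}
Sat(EX (AF p)) = {s : some successor in {3}} = {1}
|Sat(EX (AF p))| = |{1}| = 1.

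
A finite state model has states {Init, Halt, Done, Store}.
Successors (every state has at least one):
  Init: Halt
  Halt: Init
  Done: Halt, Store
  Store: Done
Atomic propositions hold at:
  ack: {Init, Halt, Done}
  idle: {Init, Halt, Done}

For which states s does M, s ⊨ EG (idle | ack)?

Sat(idle | ack) = {Init, Halt, Done}
EG (idle | ack): greatest fixpoint, start Z0 = {Init, Halt, Done}, keep only states in Sat with some successor in Z. Already a fixed point.
Sat(EG (idle | ack)) = {Init, Halt, Done}

{Init, Halt, Done}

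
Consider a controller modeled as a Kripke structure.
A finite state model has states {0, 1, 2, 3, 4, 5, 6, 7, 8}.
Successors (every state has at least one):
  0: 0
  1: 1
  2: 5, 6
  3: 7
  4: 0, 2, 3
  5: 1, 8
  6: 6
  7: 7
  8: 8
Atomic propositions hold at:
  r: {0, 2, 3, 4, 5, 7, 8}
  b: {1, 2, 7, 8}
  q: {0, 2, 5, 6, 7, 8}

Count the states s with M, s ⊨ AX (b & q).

Sat(b & q) = {2, 7, 8}
Sat(AX (b & q)) = {s : every successor in {2, 7, 8}} = {3, 7, 8}
|Sat(AX (b & q))| = |{3, 7, 8}| = 3.

3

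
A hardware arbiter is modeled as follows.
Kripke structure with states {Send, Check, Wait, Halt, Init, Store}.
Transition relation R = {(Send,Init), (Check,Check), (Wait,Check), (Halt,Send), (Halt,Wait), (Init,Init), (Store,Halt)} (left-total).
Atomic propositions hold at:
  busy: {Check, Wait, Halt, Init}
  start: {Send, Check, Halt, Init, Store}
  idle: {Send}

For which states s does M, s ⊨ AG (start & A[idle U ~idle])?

{Send, Check, Init}

Sat(~idle) = {Check, Wait, Halt, Init, Store}
A[idle U ~idle]: least fixpoint, start Z0 = Sat(~idle) = {Check, Wait, Halt, Init, Store}, add states in Sat(idle) with every successor in Z. Z1 = {Send, Check, Wait, Halt, Init, Store}; fixed.
Sat(A[idle U ~idle]) = {Send, Check, Wait, Halt, Init, Store}
Sat(start & A[idle U ~idle]) = {Send, Check, Halt, Init, Store}
AG (start & A[idle U ~idle]): greatest fixpoint, start Z0 = {Send, Check, Halt, Init, Store}, keep only states in Sat with every successor in Z. Z1 = {Send, Check, Init, Store}; Z2 = {Send, Check, Init}; fixed.
Sat(AG (start & A[idle U ~idle])) = {Send, Check, Init}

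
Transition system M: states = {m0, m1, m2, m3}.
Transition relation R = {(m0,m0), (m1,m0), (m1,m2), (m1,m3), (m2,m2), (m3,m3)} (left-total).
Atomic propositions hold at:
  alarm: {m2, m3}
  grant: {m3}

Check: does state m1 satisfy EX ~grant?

Sat(~grant) = {m0, m1, m2}
Sat(EX ~grant) = {s : some successor in {m0, m1, m2}} = {m0, m1, m2}
m1 ∈ Sat(EX ~grant) = {m0, m1, m2}, so the formula holds at m1.

Yes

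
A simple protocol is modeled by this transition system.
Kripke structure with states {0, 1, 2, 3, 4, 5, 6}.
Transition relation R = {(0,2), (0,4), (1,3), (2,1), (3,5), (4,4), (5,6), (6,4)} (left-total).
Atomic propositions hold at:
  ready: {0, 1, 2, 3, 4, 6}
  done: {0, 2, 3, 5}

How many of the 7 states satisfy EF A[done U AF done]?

AF done: least fixpoint, start Z0 = {0, 2, 3, 5}, add states with every successor in Z. Z1 = {0, 1, 2, 3, 5}; fixed.
Sat(AF done) = {0, 1, 2, 3, 5}
A[done U AF done]: least fixpoint, start Z0 = Sat(AF done) = {0, 1, 2, 3, 5}, add states in Sat(done) with every successor in Z. Already a fixed point.
Sat(A[done U AF done]) = {0, 1, 2, 3, 5}
EF A[done U AF done]: least fixpoint, start Z0 = {0, 1, 2, 3, 5}, add states with some successor in Z. Already a fixed point.
Sat(EF A[done U AF done]) = {0, 1, 2, 3, 5}
|Sat(EF A[done U AF done])| = |{0, 1, 2, 3, 5}| = 5.

5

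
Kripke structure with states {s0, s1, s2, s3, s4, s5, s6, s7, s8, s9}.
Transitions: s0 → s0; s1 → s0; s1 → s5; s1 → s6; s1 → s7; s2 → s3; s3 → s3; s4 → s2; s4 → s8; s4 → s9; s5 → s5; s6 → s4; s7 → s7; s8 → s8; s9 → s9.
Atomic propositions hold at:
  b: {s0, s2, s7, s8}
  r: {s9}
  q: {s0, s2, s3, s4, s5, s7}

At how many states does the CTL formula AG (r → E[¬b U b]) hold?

Sat(¬b) = {s1, s3, s4, s5, s6, s9}
E[¬b U b]: least fixpoint, start Z0 = Sat(b) = {s0, s2, s7, s8}, add states in Sat(¬b) with some successor in Z. Z1 = {s0, s1, s2, s4, s7, s8}; Z2 = {s0, s1, s2, s4, s6, s7, s8}; fixed.
Sat(E[¬b U b]) = {s0, s1, s2, s4, s6, s7, s8}
Sat(r → E[¬b U b]) = {s0, s1, s2, s3, s4, s5, s6, s7, s8}
AG (r → E[¬b U b]): greatest fixpoint, start Z0 = {s0, s1, s2, s3, s4, s5, s6, s7, s8}, keep only states in Sat with every successor in Z. Z1 = {s0, s1, s2, s3, s5, s6, s7, s8}; Z2 = {s0, s1, s2, s3, s5, s7, s8}; Z3 = {s0, s2, s3, s5, s7, s8}; fixed.
Sat(AG (r → E[¬b U b])) = {s0, s2, s3, s5, s7, s8}
|Sat(AG (r → E[¬b U b]))| = |{s0, s2, s3, s5, s7, s8}| = 6.

6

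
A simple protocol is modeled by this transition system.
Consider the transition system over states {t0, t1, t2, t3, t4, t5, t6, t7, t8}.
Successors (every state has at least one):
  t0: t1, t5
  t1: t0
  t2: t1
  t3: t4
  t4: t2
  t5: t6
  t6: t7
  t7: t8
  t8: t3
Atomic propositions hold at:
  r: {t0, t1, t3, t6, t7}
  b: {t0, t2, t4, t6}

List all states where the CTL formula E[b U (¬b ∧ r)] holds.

Sat(¬b) = {t1, t3, t5, t7, t8}
Sat(¬b ∧ r) = {t1, t3, t7}
E[b U (¬b ∧ r)]: least fixpoint, start Z0 = Sat((¬b ∧ r)) = {t1, t3, t7}, add states in Sat(b) with some successor in Z. Z1 = {t0, t1, t2, t3, t6, t7}; Z2 = {t0, t1, t2, t3, t4, t6, t7}; fixed.
Sat(E[b U (¬b ∧ r)]) = {t0, t1, t2, t3, t4, t6, t7}

{t0, t1, t2, t3, t4, t6, t7}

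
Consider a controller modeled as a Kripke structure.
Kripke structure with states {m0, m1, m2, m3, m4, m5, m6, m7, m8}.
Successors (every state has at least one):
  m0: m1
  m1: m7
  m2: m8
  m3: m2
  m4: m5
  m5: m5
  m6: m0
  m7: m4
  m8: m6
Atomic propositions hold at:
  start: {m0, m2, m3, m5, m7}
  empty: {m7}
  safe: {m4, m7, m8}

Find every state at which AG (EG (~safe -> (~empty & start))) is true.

{m4, m5, m7}

Sat(~safe) = {m0, m1, m2, m3, m5, m6}
Sat(~empty) = {m0, m1, m2, m3, m4, m5, m6, m8}
Sat(~empty & start) = {m0, m2, m3, m5}
Sat(~safe -> (~empty & start)) = {m0, m2, m3, m4, m5, m7, m8}
EG (~safe -> (~empty & start)): greatest fixpoint, start Z0 = {m0, m2, m3, m4, m5, m7, m8}, keep only states in Sat with some successor in Z. Z1 = {m2, m3, m4, m5, m7}; Z2 = {m3, m4, m5, m7}; Z3 = {m4, m5, m7}; fixed.
Sat(EG (~safe -> (~empty & start))) = {m4, m5, m7}
AG (EG (~safe -> (~empty & start))): greatest fixpoint, start Z0 = {m4, m5, m7}, keep only states in Sat with every successor in Z. Already a fixed point.
Sat(AG (EG (~safe -> (~empty & start)))) = {m4, m5, m7}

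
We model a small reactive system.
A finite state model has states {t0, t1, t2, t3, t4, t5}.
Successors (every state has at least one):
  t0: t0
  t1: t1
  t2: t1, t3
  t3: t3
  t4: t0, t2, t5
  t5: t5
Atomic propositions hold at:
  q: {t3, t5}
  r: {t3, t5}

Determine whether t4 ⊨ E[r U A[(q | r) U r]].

Sat(q | r) = {t3, t5}
A[(q | r) U r]: least fixpoint, start Z0 = Sat(r) = {t3, t5}, add states in Sat(q | r) with every successor in Z. Already a fixed point.
Sat(A[(q | r) U r]) = {t3, t5}
E[r U A[(q | r) U r]]: least fixpoint, start Z0 = Sat(A[(q | r) U r]) = {t3, t5}, add states in Sat(r) with some successor in Z. Already a fixed point.
Sat(E[r U A[(q | r) U r]]) = {t3, t5}
t4 ∉ Sat(E[r U A[(q | r) U r]]) = {t3, t5}, so the formula does not hold at t4.

No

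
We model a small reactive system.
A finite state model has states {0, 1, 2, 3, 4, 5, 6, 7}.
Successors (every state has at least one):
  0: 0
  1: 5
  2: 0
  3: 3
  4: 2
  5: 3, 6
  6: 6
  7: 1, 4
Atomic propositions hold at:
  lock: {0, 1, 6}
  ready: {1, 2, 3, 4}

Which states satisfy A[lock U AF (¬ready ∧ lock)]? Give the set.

Sat(¬ready) = {0, 5, 6, 7}
Sat(¬ready ∧ lock) = {0, 6}
AF (¬ready ∧ lock): least fixpoint, start Z0 = {0, 6}, add states with every successor in Z. Z1 = {0, 2, 6}; Z2 = {0, 2, 4, 6}; fixed.
Sat(AF (¬ready ∧ lock)) = {0, 2, 4, 6}
A[lock U AF (¬ready ∧ lock)]: least fixpoint, start Z0 = Sat(AF (¬ready ∧ lock)) = {0, 2, 4, 6}, add states in Sat(lock) with every successor in Z. Already a fixed point.
Sat(A[lock U AF (¬ready ∧ lock)]) = {0, 2, 4, 6}

{0, 2, 4, 6}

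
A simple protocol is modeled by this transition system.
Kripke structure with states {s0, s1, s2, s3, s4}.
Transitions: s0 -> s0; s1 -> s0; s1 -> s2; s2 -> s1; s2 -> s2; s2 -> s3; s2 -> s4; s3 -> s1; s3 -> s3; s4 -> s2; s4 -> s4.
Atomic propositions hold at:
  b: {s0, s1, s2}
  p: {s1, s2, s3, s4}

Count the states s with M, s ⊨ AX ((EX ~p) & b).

Sat(~p) = {s0}
Sat(EX ~p) = {s : some successor in {s0}} = {s0, s1}
Sat((EX ~p) & b) = {s0, s1}
Sat(AX ((EX ~p) & b)) = {s : every successor in {s0, s1}} = {s0}
|Sat(AX ((EX ~p) & b))| = |{s0}| = 1.

1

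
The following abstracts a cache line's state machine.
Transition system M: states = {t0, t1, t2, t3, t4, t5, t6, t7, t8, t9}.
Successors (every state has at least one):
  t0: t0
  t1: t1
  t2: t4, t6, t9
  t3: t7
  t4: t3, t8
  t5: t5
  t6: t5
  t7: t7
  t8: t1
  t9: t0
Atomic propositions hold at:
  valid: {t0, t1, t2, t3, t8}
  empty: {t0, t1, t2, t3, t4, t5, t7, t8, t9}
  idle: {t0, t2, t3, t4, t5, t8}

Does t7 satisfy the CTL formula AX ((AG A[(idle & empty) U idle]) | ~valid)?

Sat(idle & empty) = {t0, t2, t3, t4, t5, t8}
A[(idle & empty) U idle]: least fixpoint, start Z0 = Sat(idle) = {t0, t2, t3, t4, t5, t8}, add states in Sat(idle & empty) with every successor in Z. Already a fixed point.
Sat(A[(idle & empty) U idle]) = {t0, t2, t3, t4, t5, t8}
AG A[(idle & empty) U idle]: greatest fixpoint, start Z0 = {t0, t2, t3, t4, t5, t8}, keep only states in Sat with every successor in Z. Z1 = {t0, t4, t5}; Z2 = {t0, t5}; fixed.
Sat(AG A[(idle & empty) U idle]) = {t0, t5}
Sat(~valid) = {t4, t5, t6, t7, t9}
Sat((AG A[(idle & empty) U idle]) | ~valid) = {t0, t4, t5, t6, t7, t9}
Sat(AX ((AG A[(idle & empty) U idle]) | ~valid)) = {s : every successor in {t0, t4, t5, t6, t7, t9}} = {t0, t2, t3, t5, t6, t7, t9}
t7 ∈ Sat(AX ((AG A[(idle & empty) U idle]) | ~valid)) = {t0, t2, t3, t5, t6, t7, t9}, so the formula holds at t7.

Yes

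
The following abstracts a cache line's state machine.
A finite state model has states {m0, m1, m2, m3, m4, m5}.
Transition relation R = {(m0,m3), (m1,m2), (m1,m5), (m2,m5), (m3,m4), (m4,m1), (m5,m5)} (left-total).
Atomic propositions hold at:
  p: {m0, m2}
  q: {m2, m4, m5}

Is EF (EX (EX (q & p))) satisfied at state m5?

Sat(q & p) = {m2}
Sat(EX (q & p)) = {s : some successor in {m2}} = {m1}
Sat(EX (EX (q & p))) = {s : some successor in {m1}} = {m4}
EF (EX (EX (q & p))): least fixpoint, start Z0 = {m4}, add states with some successor in Z. Z1 = {m3, m4}; Z2 = {m0, m3, m4}; fixed.
Sat(EF (EX (EX (q & p)))) = {m0, m3, m4}
m5 ∉ Sat(EF (EX (EX (q & p)))) = {m0, m3, m4}, so the formula does not hold at m5.

No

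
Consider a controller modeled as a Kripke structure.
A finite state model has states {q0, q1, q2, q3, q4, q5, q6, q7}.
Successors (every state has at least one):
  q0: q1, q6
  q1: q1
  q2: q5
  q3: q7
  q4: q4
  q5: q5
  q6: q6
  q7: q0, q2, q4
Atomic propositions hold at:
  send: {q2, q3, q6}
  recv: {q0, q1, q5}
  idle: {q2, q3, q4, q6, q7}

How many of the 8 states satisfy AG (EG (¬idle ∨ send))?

5

Sat(¬idle) = {q0, q1, q5}
Sat(¬idle ∨ send) = {q0, q1, q2, q3, q5, q6}
EG (¬idle ∨ send): greatest fixpoint, start Z0 = {q0, q1, q2, q3, q5, q6}, keep only states in Sat with some successor in Z. Z1 = {q0, q1, q2, q5, q6}; fixed.
Sat(EG (¬idle ∨ send)) = {q0, q1, q2, q5, q6}
AG (EG (¬idle ∨ send)): greatest fixpoint, start Z0 = {q0, q1, q2, q5, q6}, keep only states in Sat with every successor in Z. Already a fixed point.
Sat(AG (EG (¬idle ∨ send))) = {q0, q1, q2, q5, q6}
|Sat(AG (EG (¬idle ∨ send)))| = |{q0, q1, q2, q5, q6}| = 5.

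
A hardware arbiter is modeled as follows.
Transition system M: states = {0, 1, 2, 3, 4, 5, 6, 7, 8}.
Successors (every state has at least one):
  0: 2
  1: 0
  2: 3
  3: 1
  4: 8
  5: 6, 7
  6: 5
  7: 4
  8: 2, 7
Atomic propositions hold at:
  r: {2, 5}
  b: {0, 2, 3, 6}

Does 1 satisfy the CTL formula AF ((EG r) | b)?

Yes

EG r: greatest fixpoint, start Z0 = {2, 5}, keep only states in Sat with some successor in Z. Z1 = ∅; fixed.
Sat(EG r) = ∅
Sat((EG r) | b) = {0, 2, 3, 6}
AF ((EG r) | b): least fixpoint, start Z0 = {0, 2, 3, 6}, add states with every successor in Z. Z1 = {0, 1, 2, 3, 6}; fixed.
Sat(AF ((EG r) | b)) = {0, 1, 2, 3, 6}
1 ∈ Sat(AF ((EG r) | b)) = {0, 1, 2, 3, 6}, so the formula holds at 1.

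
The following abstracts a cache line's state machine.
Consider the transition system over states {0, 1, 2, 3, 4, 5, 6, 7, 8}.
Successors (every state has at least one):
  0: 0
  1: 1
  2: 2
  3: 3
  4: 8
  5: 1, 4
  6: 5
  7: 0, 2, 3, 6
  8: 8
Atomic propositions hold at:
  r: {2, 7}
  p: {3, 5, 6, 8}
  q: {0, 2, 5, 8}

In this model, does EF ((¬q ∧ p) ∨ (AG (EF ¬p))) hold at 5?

Sat(¬q) = {1, 3, 4, 6, 7}
Sat(¬q ∧ p) = {3, 6}
Sat(¬p) = {0, 1, 2, 4, 7}
EF ¬p: least fixpoint, start Z0 = {0, 1, 2, 4, 7}, add states with some successor in Z. Z1 = {0, 1, 2, 4, 5, 7}; Z2 = {0, 1, 2, 4, 5, 6, 7}; fixed.
Sat(EF ¬p) = {0, 1, 2, 4, 5, 6, 7}
AG (EF ¬p): greatest fixpoint, start Z0 = {0, 1, 2, 4, 5, 6, 7}, keep only states in Sat with every successor in Z. Z1 = {0, 1, 2, 5, 6}; Z2 = {0, 1, 2, 6}; Z3 = {0, 1, 2}; fixed.
Sat(AG (EF ¬p)) = {0, 1, 2}
Sat((¬q ∧ p) ∨ (AG (EF ¬p))) = {0, 1, 2, 3, 6}
EF ((¬q ∧ p) ∨ (AG (EF ¬p))): least fixpoint, start Z0 = {0, 1, 2, 3, 6}, add states with some successor in Z. Z1 = {0, 1, 2, 3, 5, 6, 7}; fixed.
Sat(EF ((¬q ∧ p) ∨ (AG (EF ¬p)))) = {0, 1, 2, 3, 5, 6, 7}
5 ∈ Sat(EF ((¬q ∧ p) ∨ (AG (EF ¬p)))) = {0, 1, 2, 3, 5, 6, 7}, so the formula holds at 5.

Yes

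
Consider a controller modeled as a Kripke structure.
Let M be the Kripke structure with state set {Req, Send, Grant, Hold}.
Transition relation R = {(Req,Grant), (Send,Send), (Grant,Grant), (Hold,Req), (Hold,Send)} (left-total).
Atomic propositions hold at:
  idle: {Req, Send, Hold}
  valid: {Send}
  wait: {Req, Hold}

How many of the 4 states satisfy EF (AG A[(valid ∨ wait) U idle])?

2

Sat(valid ∨ wait) = {Req, Send, Hold}
A[(valid ∨ wait) U idle]: least fixpoint, start Z0 = Sat(idle) = {Req, Send, Hold}, add states in Sat(valid ∨ wait) with every successor in Z. Already a fixed point.
Sat(A[(valid ∨ wait) U idle]) = {Req, Send, Hold}
AG A[(valid ∨ wait) U idle]: greatest fixpoint, start Z0 = {Req, Send, Hold}, keep only states in Sat with every successor in Z. Z1 = {Send, Hold}; Z2 = {Send}; fixed.
Sat(AG A[(valid ∨ wait) U idle]) = {Send}
EF (AG A[(valid ∨ wait) U idle]): least fixpoint, start Z0 = {Send}, add states with some successor in Z. Z1 = {Send, Hold}; fixed.
Sat(EF (AG A[(valid ∨ wait) U idle])) = {Send, Hold}
|Sat(EF (AG A[(valid ∨ wait) U idle]))| = |{Send, Hold}| = 2.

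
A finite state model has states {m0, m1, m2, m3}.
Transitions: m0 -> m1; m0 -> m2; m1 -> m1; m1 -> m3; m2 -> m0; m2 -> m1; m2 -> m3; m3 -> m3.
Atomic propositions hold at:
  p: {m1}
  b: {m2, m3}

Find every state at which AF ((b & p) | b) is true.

Sat(b & p) = ∅
Sat((b & p) | b) = {m2, m3}
AF ((b & p) | b): least fixpoint, start Z0 = {m2, m3}, add states with every successor in Z. Already a fixed point.
Sat(AF ((b & p) | b)) = {m2, m3}

{m2, m3}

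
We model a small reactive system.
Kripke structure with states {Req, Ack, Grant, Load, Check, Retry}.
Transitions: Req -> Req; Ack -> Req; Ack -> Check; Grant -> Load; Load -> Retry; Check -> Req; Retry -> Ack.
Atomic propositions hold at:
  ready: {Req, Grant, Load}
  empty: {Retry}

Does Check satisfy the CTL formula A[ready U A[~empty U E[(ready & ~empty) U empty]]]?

No

Sat(~empty) = {Req, Ack, Grant, Load, Check}
Sat(ready & ~empty) = {Req, Grant, Load}
E[(ready & ~empty) U empty]: least fixpoint, start Z0 = Sat(empty) = {Retry}, add states in Sat(ready & ~empty) with some successor in Z. Z1 = {Load, Retry}; Z2 = {Grant, Load, Retry}; fixed.
Sat(E[(ready & ~empty) U empty]) = {Grant, Load, Retry}
A[~empty U E[(ready & ~empty) U empty]]: least fixpoint, start Z0 = Sat(E[(ready & ~empty) U empty]) = {Grant, Load, Retry}, add states in Sat(~empty) with every successor in Z. Already a fixed point.
Sat(A[~empty U E[(ready & ~empty) U empty]]) = {Grant, Load, Retry}
A[ready U A[~empty U E[(ready & ~empty) U empty]]]: least fixpoint, start Z0 = Sat(A[~empty U E[(ready & ~empty) U empty]]) = {Grant, Load, Retry}, add states in Sat(ready) with every successor in Z. Already a fixed point.
Sat(A[ready U A[~empty U E[(ready & ~empty) U empty]]]) = {Grant, Load, Retry}
Check ∉ Sat(A[ready U A[~empty U E[(ready & ~empty) U empty]]]) = {Grant, Load, Retry}, so the formula does not hold at Check.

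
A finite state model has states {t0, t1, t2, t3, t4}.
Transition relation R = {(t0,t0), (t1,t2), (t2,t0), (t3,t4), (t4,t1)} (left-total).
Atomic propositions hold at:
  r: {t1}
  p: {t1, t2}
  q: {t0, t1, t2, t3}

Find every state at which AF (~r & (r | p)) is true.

Sat(~r) = {t0, t2, t3, t4}
Sat(r | p) = {t1, t2}
Sat(~r & (r | p)) = {t2}
AF (~r & (r | p)): least fixpoint, start Z0 = {t2}, add states with every successor in Z. Z1 = {t1, t2}; Z2 = {t1, t2, t4}; Z3 = {t1, t2, t3, t4}; fixed.
Sat(AF (~r & (r | p))) = {t1, t2, t3, t4}

{t1, t2, t3, t4}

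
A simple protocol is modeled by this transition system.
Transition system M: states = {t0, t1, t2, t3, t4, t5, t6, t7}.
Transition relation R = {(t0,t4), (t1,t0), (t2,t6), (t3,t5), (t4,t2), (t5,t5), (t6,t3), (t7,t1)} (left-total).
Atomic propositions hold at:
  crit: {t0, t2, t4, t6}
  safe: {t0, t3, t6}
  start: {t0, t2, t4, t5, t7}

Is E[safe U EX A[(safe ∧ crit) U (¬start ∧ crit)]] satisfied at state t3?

No

Sat(safe ∧ crit) = {t0, t6}
Sat(¬start) = {t1, t3, t6}
Sat(¬start ∧ crit) = {t6}
A[(safe ∧ crit) U (¬start ∧ crit)]: least fixpoint, start Z0 = Sat((¬start ∧ crit)) = {t6}, add states in Sat(safe ∧ crit) with every successor in Z. Already a fixed point.
Sat(A[(safe ∧ crit) U (¬start ∧ crit)]) = {t6}
Sat(EX A[(safe ∧ crit) U (¬start ∧ crit)]) = {s : some successor in {t6}} = {t2}
E[safe U EX A[(safe ∧ crit) U (¬start ∧ crit)]]: least fixpoint, start Z0 = Sat(EX A[(safe ∧ crit) U (¬start ∧ crit)]) = {t2}, add states in Sat(safe) with some successor in Z. Already a fixed point.
Sat(E[safe U EX A[(safe ∧ crit) U (¬start ∧ crit)]]) = {t2}
t3 ∉ Sat(E[safe U EX A[(safe ∧ crit) U (¬start ∧ crit)]]) = {t2}, so the formula does not hold at t3.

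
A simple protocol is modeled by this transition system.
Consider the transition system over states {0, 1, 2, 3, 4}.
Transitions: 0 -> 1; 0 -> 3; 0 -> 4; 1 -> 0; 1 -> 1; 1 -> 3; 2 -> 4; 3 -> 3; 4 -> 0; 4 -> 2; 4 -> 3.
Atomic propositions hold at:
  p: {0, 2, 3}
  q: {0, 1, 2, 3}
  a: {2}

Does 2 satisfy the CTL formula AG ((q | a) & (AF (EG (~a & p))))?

Sat(q | a) = {0, 1, 2, 3}
Sat(~a) = {0, 1, 3, 4}
Sat(~a & p) = {0, 3}
EG (~a & p): greatest fixpoint, start Z0 = {0, 3}, keep only states in Sat with some successor in Z. Already a fixed point.
Sat(EG (~a & p)) = {0, 3}
AF (EG (~a & p)): least fixpoint, start Z0 = {0, 3}, add states with every successor in Z. Already a fixed point.
Sat(AF (EG (~a & p))) = {0, 3}
Sat((q | a) & (AF (EG (~a & p)))) = {0, 3}
AG ((q | a) & (AF (EG (~a & p)))): greatest fixpoint, start Z0 = {0, 3}, keep only states in Sat with every successor in Z. Z1 = {3}; fixed.
Sat(AG ((q | a) & (AF (EG (~a & p))))) = {3}
2 ∉ Sat(AG ((q | a) & (AF (EG (~a & p))))) = {3}, so the formula does not hold at 2.

No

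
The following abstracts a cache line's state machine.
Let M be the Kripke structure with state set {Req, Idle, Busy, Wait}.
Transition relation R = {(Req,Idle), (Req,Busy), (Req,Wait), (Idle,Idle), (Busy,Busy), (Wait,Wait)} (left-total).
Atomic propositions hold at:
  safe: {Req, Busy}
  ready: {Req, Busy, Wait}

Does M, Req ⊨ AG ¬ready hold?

Sat(¬ready) = {Idle}
AG ¬ready: greatest fixpoint, start Z0 = {Idle}, keep only states in Sat with every successor in Z. Already a fixed point.
Sat(AG ¬ready) = {Idle}
Req ∉ Sat(AG ¬ready) = {Idle}, so the formula does not hold at Req.

No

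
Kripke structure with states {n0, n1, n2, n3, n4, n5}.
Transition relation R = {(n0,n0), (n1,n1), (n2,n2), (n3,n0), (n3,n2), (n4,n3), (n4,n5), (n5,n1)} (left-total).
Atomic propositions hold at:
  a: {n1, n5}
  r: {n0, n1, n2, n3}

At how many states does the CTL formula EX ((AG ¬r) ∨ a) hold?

Sat(¬r) = {n4, n5}
AG ¬r: greatest fixpoint, start Z0 = {n4, n5}, keep only states in Sat with every successor in Z. Z1 = ∅; fixed.
Sat(AG ¬r) = ∅
Sat((AG ¬r) ∨ a) = {n1, n5}
Sat(EX ((AG ¬r) ∨ a)) = {s : some successor in {n1, n5}} = {n1, n4, n5}
|Sat(EX ((AG ¬r) ∨ a))| = |{n1, n4, n5}| = 3.

3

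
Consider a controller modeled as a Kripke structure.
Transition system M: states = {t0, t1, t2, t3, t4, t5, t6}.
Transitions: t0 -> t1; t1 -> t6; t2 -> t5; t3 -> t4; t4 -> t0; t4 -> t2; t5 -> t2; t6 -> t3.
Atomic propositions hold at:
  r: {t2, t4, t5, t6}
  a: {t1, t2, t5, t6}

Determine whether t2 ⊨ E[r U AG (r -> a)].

Sat(r -> a) = {t0, t1, t2, t3, t5, t6}
AG (r -> a): greatest fixpoint, start Z0 = {t0, t1, t2, t3, t5, t6}, keep only states in Sat with every successor in Z. Z1 = {t0, t1, t2, t5, t6}; Z2 = {t0, t1, t2, t5}; Z3 = {t0, t2, t5}; Z4 = {t2, t5}; fixed.
Sat(AG (r -> a)) = {t2, t5}
E[r U AG (r -> a)]: least fixpoint, start Z0 = Sat(AG (r -> a)) = {t2, t5}, add states in Sat(r) with some successor in Z. Z1 = {t2, t4, t5}; fixed.
Sat(E[r U AG (r -> a)]) = {t2, t4, t5}
t2 ∈ Sat(E[r U AG (r -> a)]) = {t2, t4, t5}, so the formula holds at t2.

Yes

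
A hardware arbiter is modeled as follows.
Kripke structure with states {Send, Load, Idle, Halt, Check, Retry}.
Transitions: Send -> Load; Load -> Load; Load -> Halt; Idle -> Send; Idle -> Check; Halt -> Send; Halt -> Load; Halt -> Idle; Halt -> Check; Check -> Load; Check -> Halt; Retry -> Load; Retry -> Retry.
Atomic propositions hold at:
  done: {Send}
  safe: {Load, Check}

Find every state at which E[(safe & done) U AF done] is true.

{Send}

Sat(safe & done) = ∅
AF done: least fixpoint, start Z0 = {Send}, add states with every successor in Z. Already a fixed point.
Sat(AF done) = {Send}
E[(safe & done) U AF done]: least fixpoint, start Z0 = Sat(AF done) = {Send}, add states in Sat(safe & done) with some successor in Z. Already a fixed point.
Sat(E[(safe & done) U AF done]) = {Send}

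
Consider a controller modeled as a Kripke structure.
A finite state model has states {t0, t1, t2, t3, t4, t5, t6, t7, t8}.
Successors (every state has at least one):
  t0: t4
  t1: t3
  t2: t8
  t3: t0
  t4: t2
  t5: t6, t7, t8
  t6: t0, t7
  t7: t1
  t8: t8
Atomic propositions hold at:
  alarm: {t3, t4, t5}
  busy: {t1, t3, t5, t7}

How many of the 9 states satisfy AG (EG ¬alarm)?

Sat(¬alarm) = {t0, t1, t2, t6, t7, t8}
EG ¬alarm: greatest fixpoint, start Z0 = {t0, t1, t2, t6, t7, t8}, keep only states in Sat with some successor in Z. Z1 = {t2, t6, t7, t8}; Z2 = {t2, t6, t8}; Z3 = {t2, t8}; fixed.
Sat(EG ¬alarm) = {t2, t8}
AG (EG ¬alarm): greatest fixpoint, start Z0 = {t2, t8}, keep only states in Sat with every successor in Z. Already a fixed point.
Sat(AG (EG ¬alarm)) = {t2, t8}
|Sat(AG (EG ¬alarm))| = |{t2, t8}| = 2.

2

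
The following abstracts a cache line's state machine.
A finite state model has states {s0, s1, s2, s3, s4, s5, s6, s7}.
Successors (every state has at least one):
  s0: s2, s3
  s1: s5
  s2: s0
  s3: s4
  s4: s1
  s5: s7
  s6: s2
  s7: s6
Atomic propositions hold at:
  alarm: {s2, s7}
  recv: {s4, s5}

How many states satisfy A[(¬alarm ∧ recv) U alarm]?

Sat(¬alarm) = {s0, s1, s3, s4, s5, s6}
Sat(¬alarm ∧ recv) = {s4, s5}
A[(¬alarm ∧ recv) U alarm]: least fixpoint, start Z0 = Sat(alarm) = {s2, s7}, add states in Sat(¬alarm ∧ recv) with every successor in Z. Z1 = {s2, s5, s7}; fixed.
Sat(A[(¬alarm ∧ recv) U alarm]) = {s2, s5, s7}
|Sat(A[(¬alarm ∧ recv) U alarm])| = |{s2, s5, s7}| = 3.

3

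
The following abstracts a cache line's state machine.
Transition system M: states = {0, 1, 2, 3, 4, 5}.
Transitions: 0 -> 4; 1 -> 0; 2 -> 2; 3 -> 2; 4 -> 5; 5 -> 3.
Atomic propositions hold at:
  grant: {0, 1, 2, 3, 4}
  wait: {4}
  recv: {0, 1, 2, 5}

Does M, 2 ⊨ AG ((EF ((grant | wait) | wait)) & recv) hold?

Yes

Sat(grant | wait) = {0, 1, 2, 3, 4}
Sat((grant | wait) | wait) = {0, 1, 2, 3, 4}
EF ((grant | wait) | wait): least fixpoint, start Z0 = {0, 1, 2, 3, 4}, add states with some successor in Z. Z1 = {0, 1, 2, 3, 4, 5}; fixed.
Sat(EF ((grant | wait) | wait)) = {0, 1, 2, 3, 4, 5}
Sat((EF ((grant | wait) | wait)) & recv) = {0, 1, 2, 5}
AG ((EF ((grant | wait) | wait)) & recv): greatest fixpoint, start Z0 = {0, 1, 2, 5}, keep only states in Sat with every successor in Z. Z1 = {1, 2}; Z2 = {2}; fixed.
Sat(AG ((EF ((grant | wait) | wait)) & recv)) = {2}
2 ∈ Sat(AG ((EF ((grant | wait) | wait)) & recv)) = {2}, so the formula holds at 2.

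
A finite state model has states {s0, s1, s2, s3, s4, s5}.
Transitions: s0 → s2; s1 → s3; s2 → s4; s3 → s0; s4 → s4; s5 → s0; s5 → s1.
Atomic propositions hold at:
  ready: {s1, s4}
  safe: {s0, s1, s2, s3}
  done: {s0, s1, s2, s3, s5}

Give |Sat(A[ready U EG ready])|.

EG ready: greatest fixpoint, start Z0 = {s1, s4}, keep only states in Sat with some successor in Z. Z1 = {s4}; fixed.
Sat(EG ready) = {s4}
A[ready U EG ready]: least fixpoint, start Z0 = Sat(EG ready) = {s4}, add states in Sat(ready) with every successor in Z. Already a fixed point.
Sat(A[ready U EG ready]) = {s4}
|Sat(A[ready U EG ready])| = |{s4}| = 1.

1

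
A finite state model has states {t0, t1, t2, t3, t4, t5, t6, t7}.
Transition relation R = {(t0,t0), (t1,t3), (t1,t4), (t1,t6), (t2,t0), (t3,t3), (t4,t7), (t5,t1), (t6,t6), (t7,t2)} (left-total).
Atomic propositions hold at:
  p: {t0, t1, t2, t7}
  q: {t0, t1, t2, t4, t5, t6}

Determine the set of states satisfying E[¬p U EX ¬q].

Sat(¬p) = {t3, t4, t5, t6}
Sat(¬q) = {t3, t7}
Sat(EX ¬q) = {s : some successor in {t3, t7}} = {t1, t3, t4}
E[¬p U EX ¬q]: least fixpoint, start Z0 = Sat(EX ¬q) = {t1, t3, t4}, add states in Sat(¬p) with some successor in Z. Z1 = {t1, t3, t4, t5}; fixed.
Sat(E[¬p U EX ¬q]) = {t1, t3, t4, t5}

{t1, t3, t4, t5}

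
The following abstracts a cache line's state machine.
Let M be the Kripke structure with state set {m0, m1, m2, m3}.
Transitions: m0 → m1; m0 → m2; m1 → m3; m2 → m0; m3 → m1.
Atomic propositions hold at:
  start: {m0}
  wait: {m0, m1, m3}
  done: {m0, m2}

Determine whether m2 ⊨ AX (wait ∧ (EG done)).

EG done: greatest fixpoint, start Z0 = {m0, m2}, keep only states in Sat with some successor in Z. Already a fixed point.
Sat(EG done) = {m0, m2}
Sat(wait ∧ (EG done)) = {m0}
Sat(AX (wait ∧ (EG done))) = {s : every successor in {m0}} = {m2}
m2 ∈ Sat(AX (wait ∧ (EG done))) = {m2}, so the formula holds at m2.

Yes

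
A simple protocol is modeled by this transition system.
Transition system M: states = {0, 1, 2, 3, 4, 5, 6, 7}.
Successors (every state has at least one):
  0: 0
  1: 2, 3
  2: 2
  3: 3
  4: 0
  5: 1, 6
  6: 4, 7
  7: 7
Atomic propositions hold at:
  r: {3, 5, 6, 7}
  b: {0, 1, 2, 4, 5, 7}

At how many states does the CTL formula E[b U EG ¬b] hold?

Sat(¬b) = {3, 6}
EG ¬b: greatest fixpoint, start Z0 = {3, 6}, keep only states in Sat with some successor in Z. Z1 = {3}; fixed.
Sat(EG ¬b) = {3}
E[b U EG ¬b]: least fixpoint, start Z0 = Sat(EG ¬b) = {3}, add states in Sat(b) with some successor in Z. Z1 = {1, 3}; Z2 = {1, 3, 5}; fixed.
Sat(E[b U EG ¬b]) = {1, 3, 5}
|Sat(E[b U EG ¬b])| = |{1, 3, 5}| = 3.

3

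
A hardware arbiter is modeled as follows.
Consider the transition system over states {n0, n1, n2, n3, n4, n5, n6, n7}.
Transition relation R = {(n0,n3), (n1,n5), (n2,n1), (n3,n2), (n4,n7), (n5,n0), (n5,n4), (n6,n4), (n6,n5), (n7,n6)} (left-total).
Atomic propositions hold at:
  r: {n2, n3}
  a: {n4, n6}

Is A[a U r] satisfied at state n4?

No

A[a U r]: least fixpoint, start Z0 = Sat(r) = {n2, n3}, add states in Sat(a) with every successor in Z. Already a fixed point.
Sat(A[a U r]) = {n2, n3}
n4 ∉ Sat(A[a U r]) = {n2, n3}, so the formula does not hold at n4.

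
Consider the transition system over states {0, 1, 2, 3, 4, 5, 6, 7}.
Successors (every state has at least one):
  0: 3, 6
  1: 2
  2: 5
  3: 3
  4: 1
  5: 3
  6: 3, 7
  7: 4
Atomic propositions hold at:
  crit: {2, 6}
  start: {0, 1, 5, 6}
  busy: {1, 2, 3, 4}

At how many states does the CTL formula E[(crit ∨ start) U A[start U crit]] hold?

Sat(crit ∨ start) = {0, 1, 2, 5, 6}
A[start U crit]: least fixpoint, start Z0 = Sat(crit) = {2, 6}, add states in Sat(start) with every successor in Z. Z1 = {1, 2, 6}; fixed.
Sat(A[start U crit]) = {1, 2, 6}
E[(crit ∨ start) U A[start U crit]]: least fixpoint, start Z0 = Sat(A[start U crit]) = {1, 2, 6}, add states in Sat(crit ∨ start) with some successor in Z. Z1 = {0, 1, 2, 6}; fixed.
Sat(E[(crit ∨ start) U A[start U crit]]) = {0, 1, 2, 6}
|Sat(E[(crit ∨ start) U A[start U crit]])| = |{0, 1, 2, 6}| = 4.

4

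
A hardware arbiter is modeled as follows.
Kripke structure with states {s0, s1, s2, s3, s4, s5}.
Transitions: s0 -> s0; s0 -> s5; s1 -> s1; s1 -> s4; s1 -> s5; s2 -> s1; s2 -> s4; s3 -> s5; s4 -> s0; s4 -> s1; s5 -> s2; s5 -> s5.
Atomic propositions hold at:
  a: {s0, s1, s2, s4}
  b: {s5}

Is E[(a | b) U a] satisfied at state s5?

Yes

Sat(a | b) = {s0, s1, s2, s4, s5}
E[(a | b) U a]: least fixpoint, start Z0 = Sat(a) = {s0, s1, s2, s4}, add states in Sat(a | b) with some successor in Z. Z1 = {s0, s1, s2, s4, s5}; fixed.
Sat(E[(a | b) U a]) = {s0, s1, s2, s4, s5}
s5 ∈ Sat(E[(a | b) U a]) = {s0, s1, s2, s4, s5}, so the formula holds at s5.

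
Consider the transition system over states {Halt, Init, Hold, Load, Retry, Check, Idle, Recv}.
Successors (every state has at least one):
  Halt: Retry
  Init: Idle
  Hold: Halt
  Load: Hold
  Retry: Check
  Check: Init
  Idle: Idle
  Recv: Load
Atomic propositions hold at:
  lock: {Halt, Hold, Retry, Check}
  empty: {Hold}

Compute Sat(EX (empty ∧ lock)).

Sat(empty ∧ lock) = {Hold}
Sat(EX (empty ∧ lock)) = {s : some successor in {Hold}} = {Load}

{Load}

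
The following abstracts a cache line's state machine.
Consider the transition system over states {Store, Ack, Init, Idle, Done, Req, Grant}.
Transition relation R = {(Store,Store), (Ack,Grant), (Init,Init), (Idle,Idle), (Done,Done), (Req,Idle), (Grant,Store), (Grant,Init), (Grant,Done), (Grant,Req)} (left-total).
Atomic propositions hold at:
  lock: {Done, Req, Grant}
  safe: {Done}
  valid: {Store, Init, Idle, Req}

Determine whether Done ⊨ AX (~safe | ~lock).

No

Sat(~safe) = {Store, Ack, Init, Idle, Req, Grant}
Sat(~lock) = {Store, Ack, Init, Idle}
Sat(~safe | ~lock) = {Store, Ack, Init, Idle, Req, Grant}
Sat(AX (~safe | ~lock)) = {s : every successor in {Store, Ack, Init, Idle, Req, Grant}} = {Store, Ack, Init, Idle, Req}
Done ∉ Sat(AX (~safe | ~lock)) = {Store, Ack, Init, Idle, Req}, so the formula does not hold at Done.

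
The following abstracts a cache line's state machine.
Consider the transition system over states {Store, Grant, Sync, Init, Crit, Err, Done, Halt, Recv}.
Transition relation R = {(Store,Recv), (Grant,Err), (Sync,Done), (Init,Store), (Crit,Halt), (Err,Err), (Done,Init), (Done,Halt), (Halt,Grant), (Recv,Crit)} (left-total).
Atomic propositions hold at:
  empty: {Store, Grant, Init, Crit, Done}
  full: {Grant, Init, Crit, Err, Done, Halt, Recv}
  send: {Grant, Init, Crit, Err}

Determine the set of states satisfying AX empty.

Sat(AX empty) = {s : every successor in {Store, Grant, Init, Crit, Done}} = {Sync, Init, Halt, Recv}

{Sync, Init, Halt, Recv}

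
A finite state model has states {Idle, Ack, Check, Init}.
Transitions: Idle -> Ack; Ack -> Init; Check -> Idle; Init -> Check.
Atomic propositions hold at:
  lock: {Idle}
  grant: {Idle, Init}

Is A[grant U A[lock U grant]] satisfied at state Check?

No

A[lock U grant]: least fixpoint, start Z0 = Sat(grant) = {Idle, Init}, add states in Sat(lock) with every successor in Z. Already a fixed point.
Sat(A[lock U grant]) = {Idle, Init}
A[grant U A[lock U grant]]: least fixpoint, start Z0 = Sat(A[lock U grant]) = {Idle, Init}, add states in Sat(grant) with every successor in Z. Already a fixed point.
Sat(A[grant U A[lock U grant]]) = {Idle, Init}
Check ∉ Sat(A[grant U A[lock U grant]]) = {Idle, Init}, so the formula does not hold at Check.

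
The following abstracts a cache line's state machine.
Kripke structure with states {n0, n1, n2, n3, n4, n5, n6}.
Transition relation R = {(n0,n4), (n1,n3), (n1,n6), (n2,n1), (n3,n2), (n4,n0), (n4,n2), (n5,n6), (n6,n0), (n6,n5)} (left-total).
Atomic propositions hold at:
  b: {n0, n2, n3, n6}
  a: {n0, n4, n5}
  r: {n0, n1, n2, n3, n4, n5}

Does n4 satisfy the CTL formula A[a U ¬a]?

Sat(¬a) = {n1, n2, n3, n6}
A[a U ¬a]: least fixpoint, start Z0 = Sat(¬a) = {n1, n2, n3, n6}, add states in Sat(a) with every successor in Z. Z1 = {n1, n2, n3, n5, n6}; fixed.
Sat(A[a U ¬a]) = {n1, n2, n3, n5, n6}
n4 ∉ Sat(A[a U ¬a]) = {n1, n2, n3, n5, n6}, so the formula does not hold at n4.

No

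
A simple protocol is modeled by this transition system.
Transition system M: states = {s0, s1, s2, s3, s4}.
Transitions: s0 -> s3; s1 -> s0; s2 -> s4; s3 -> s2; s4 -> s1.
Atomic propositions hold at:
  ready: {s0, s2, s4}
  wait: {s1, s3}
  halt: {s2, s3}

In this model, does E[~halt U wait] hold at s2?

No

Sat(~halt) = {s0, s1, s4}
E[~halt U wait]: least fixpoint, start Z0 = Sat(wait) = {s1, s3}, add states in Sat(~halt) with some successor in Z. Z1 = {s0, s1, s3, s4}; fixed.
Sat(E[~halt U wait]) = {s0, s1, s3, s4}
s2 ∉ Sat(E[~halt U wait]) = {s0, s1, s3, s4}, so the formula does not hold at s2.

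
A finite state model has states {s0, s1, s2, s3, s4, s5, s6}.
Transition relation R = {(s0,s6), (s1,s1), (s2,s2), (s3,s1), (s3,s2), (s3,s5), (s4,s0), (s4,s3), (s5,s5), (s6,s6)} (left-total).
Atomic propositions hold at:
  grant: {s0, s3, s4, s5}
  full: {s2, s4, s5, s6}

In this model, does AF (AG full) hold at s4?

No

AG full: greatest fixpoint, start Z0 = {s2, s4, s5, s6}, keep only states in Sat with every successor in Z. Z1 = {s2, s5, s6}; fixed.
Sat(AG full) = {s2, s5, s6}
AF (AG full): least fixpoint, start Z0 = {s2, s5, s6}, add states with every successor in Z. Z1 = {s0, s2, s5, s6}; fixed.
Sat(AF (AG full)) = {s0, s2, s5, s6}
s4 ∉ Sat(AF (AG full)) = {s0, s2, s5, s6}, so the formula does not hold at s4.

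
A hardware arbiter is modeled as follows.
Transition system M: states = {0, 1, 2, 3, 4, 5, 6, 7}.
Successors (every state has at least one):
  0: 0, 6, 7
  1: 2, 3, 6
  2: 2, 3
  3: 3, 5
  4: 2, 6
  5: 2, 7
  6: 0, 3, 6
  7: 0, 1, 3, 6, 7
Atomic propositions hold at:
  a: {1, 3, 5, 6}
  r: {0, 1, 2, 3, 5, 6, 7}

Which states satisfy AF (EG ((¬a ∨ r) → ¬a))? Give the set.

{0, 2, 4, 5, 7}

Sat(¬a) = {0, 2, 4, 7}
Sat(¬a ∨ r) = {0, 1, 2, 3, 4, 5, 6, 7}
Sat((¬a ∨ r) → ¬a) = {0, 2, 4, 7}
EG ((¬a ∨ r) → ¬a): greatest fixpoint, start Z0 = {0, 2, 4, 7}, keep only states in Sat with some successor in Z. Already a fixed point.
Sat(EG ((¬a ∨ r) → ¬a)) = {0, 2, 4, 7}
AF (EG ((¬a ∨ r) → ¬a)): least fixpoint, start Z0 = {0, 2, 4, 7}, add states with every successor in Z. Z1 = {0, 2, 4, 5, 7}; fixed.
Sat(AF (EG ((¬a ∨ r) → ¬a))) = {0, 2, 4, 5, 7}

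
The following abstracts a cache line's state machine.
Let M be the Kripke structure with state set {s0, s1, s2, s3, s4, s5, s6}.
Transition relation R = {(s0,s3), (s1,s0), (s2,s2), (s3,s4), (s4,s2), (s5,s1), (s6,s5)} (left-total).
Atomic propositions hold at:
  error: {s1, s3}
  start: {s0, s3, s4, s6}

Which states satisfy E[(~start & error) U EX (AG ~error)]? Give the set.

{s2, s3, s4}

Sat(~start) = {s1, s2, s5}
Sat(~start & error) = {s1}
Sat(~error) = {s0, s2, s4, s5, s6}
AG ~error: greatest fixpoint, start Z0 = {s0, s2, s4, s5, s6}, keep only states in Sat with every successor in Z. Z1 = {s2, s4, s6}; Z2 = {s2, s4}; fixed.
Sat(AG ~error) = {s2, s4}
Sat(EX (AG ~error)) = {s : some successor in {s2, s4}} = {s2, s3, s4}
E[(~start & error) U EX (AG ~error)]: least fixpoint, start Z0 = Sat(EX (AG ~error)) = {s2, s3, s4}, add states in Sat(~start & error) with some successor in Z. Already a fixed point.
Sat(E[(~start & error) U EX (AG ~error)]) = {s2, s3, s4}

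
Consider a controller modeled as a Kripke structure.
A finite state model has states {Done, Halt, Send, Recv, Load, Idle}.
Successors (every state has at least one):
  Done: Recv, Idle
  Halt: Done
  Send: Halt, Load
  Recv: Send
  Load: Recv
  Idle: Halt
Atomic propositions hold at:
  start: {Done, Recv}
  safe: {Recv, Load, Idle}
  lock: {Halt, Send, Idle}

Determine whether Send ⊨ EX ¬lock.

Sat(¬lock) = {Done, Recv, Load}
Sat(EX ¬lock) = {s : some successor in {Done, Recv, Load}} = {Done, Halt, Send, Load}
Send ∈ Sat(EX ¬lock) = {Done, Halt, Send, Load}, so the formula holds at Send.

Yes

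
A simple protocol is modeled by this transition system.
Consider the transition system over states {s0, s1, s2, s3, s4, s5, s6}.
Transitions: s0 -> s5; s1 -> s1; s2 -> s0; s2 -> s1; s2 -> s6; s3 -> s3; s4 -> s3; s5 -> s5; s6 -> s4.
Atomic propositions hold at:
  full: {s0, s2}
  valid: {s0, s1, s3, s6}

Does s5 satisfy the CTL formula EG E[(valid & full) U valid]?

Sat(valid & full) = {s0}
E[(valid & full) U valid]: least fixpoint, start Z0 = Sat(valid) = {s0, s1, s3, s6}, add states in Sat(valid & full) with some successor in Z. Already a fixed point.
Sat(E[(valid & full) U valid]) = {s0, s1, s3, s6}
EG E[(valid & full) U valid]: greatest fixpoint, start Z0 = {s0, s1, s3, s6}, keep only states in Sat with some successor in Z. Z1 = {s1, s3}; fixed.
Sat(EG E[(valid & full) U valid]) = {s1, s3}
s5 ∉ Sat(EG E[(valid & full) U valid]) = {s1, s3}, so the formula does not hold at s5.

No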